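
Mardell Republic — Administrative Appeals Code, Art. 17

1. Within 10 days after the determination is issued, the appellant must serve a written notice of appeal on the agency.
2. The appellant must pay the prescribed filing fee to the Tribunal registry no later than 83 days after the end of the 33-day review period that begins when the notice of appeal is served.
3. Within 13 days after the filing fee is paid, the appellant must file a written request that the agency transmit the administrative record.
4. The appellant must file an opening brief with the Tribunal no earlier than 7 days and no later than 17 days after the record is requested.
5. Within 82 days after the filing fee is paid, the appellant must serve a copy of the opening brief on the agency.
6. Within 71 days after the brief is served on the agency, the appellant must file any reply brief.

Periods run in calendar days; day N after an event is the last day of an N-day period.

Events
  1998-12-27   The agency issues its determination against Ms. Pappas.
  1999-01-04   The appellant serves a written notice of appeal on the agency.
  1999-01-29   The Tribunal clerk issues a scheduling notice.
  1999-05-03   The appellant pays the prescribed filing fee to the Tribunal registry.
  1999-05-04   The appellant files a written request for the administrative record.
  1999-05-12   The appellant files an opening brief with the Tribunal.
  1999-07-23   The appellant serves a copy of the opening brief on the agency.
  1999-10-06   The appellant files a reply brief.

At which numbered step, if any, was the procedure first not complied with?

Step 2

Step 1: 10 days after 1998-12-27 (when the determination is issued) is 1999-01-06; completed 1999-01-04, before the deadline.
Step 2: 83 days after 1999-02-06 (end of the 33-day review period, which began when the notice of appeal is served on 1999-01-04) is 1999-04-30; done 1999-05-03 — 3 days late.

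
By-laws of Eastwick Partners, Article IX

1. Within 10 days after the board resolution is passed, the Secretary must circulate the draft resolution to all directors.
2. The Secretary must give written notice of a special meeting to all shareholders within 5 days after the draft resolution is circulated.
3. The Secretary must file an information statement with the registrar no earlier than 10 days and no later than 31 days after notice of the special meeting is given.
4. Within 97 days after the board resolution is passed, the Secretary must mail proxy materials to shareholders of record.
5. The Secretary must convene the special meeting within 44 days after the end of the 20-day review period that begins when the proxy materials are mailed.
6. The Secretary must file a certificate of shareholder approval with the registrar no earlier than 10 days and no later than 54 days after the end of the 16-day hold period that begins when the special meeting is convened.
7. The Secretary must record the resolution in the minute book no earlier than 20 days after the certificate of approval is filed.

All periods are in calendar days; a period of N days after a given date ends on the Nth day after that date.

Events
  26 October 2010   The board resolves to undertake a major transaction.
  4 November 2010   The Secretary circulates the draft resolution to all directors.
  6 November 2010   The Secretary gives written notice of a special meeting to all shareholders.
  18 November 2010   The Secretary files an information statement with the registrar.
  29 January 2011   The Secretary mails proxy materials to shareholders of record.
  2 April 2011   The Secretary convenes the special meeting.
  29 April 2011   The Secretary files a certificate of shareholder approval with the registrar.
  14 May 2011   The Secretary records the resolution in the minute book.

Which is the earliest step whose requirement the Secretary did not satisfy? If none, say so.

(1) due by 26 October 2010 + 10 days = 5 November 2010; 4 November 2010 is within that limit.
(2) due by 4 November 2010 + 5 days = 9 November 2010; 6 November 2010 is within that limit.
(3) the permitted window runs from 6 November 2010 + 10 = 16 November 2010 to 6 November 2010 + 31 = 7 December 2010; 18 November 2010 falls inside that range.
(4) due by 26 October 2010 + 97 days = 31 January 2011; done 29 January 2011 — timely.
(5) due by 18 February 2011 + 44 days = 3 April 2011; done 2 April 2011 — timely.
(6) the permitted window runs from 18 April 2011 + 10 = 28 April 2011 to 18 April 2011 + 54 = 11 June 2011; done 29 April 2011, which is between those dates.
(7) permitted from 29 April 2011 + 20 days = 19 May 2011 onward; done 14 May 2011 — 5 days too early.
Later steps need not be reached.

Step 7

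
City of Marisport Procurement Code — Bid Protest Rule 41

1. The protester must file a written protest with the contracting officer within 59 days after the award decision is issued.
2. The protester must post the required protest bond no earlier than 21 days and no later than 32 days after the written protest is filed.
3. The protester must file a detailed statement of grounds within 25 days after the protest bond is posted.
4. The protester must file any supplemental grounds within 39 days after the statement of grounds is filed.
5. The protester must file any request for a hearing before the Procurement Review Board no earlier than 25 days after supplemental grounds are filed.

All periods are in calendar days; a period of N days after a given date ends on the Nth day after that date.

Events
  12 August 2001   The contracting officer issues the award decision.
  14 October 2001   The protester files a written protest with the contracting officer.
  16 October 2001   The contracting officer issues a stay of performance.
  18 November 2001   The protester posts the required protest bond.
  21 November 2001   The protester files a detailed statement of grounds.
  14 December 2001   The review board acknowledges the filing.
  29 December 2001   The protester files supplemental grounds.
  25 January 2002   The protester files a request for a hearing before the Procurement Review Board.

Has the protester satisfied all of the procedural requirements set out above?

No

(1) due by 12 August 2001 + 59 days = 10 October 2001; done 14 October 2001 — 4 days late.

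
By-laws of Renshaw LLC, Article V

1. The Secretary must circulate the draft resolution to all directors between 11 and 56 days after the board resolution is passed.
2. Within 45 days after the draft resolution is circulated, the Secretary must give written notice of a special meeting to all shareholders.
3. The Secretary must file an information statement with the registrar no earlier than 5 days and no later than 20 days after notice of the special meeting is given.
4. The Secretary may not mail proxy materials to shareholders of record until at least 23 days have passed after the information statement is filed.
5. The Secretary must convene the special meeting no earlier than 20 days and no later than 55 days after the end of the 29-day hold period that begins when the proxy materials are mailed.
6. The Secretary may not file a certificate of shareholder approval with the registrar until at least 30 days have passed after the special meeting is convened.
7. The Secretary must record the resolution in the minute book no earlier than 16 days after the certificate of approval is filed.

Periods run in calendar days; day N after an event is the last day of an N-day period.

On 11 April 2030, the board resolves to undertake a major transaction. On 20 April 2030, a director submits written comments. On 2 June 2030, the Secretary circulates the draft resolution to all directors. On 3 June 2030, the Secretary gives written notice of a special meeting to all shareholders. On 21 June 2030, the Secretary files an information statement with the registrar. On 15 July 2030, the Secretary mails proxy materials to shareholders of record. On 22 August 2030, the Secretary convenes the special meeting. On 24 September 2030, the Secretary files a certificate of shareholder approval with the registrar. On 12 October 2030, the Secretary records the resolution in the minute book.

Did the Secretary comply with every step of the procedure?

Step 1: the window is 11–56 days after 11 April 2030 (when the board resolution is passed), so 22 April 2030 through 6 June 2030; 2 June 2030 falls inside that range.
Step 2: 45 days after 2 June 2030 (when the draft resolution is circulated) is 17 July 2030; completed 3 June 2030, before the deadline.
Step 3: the window is 5–20 days after 3 June 2030 (when notice of the special meeting is given), so 8 June 2030 through 23 June 2030; 21 June 2030 falls inside that range.
Step 4: the earliest permitted date is 23 days after 21 June 2030 (when the information statement is filed), i.e. 14 July 2030; done 15 July 2030 — permitted.
Step 5: the window is 20–55 days after 13 August 2030 (end of the 29-day hold period, which began when the proxy materials are mailed on 15 July 2030), so 2 September 2030 through 7 October 2030; done 22 August 2030 — 11 days before the window opened.

No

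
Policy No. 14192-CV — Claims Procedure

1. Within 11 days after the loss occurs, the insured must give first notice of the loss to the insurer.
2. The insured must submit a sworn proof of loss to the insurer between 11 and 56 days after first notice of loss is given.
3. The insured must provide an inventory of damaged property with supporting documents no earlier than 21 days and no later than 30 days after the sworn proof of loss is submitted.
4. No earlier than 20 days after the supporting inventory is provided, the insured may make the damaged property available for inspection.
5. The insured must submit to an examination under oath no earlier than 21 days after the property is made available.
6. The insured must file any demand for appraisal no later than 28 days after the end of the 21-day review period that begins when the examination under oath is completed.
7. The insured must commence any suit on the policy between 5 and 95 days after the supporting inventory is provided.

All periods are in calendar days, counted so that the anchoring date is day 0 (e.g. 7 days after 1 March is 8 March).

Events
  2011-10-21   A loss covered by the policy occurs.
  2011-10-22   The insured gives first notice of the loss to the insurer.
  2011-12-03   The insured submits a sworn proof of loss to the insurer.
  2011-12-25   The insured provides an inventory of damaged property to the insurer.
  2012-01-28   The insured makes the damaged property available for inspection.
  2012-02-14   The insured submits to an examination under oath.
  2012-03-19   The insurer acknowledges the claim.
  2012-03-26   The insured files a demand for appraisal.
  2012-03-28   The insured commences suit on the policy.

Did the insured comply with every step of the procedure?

No

Step 1: 11 days after 2011-10-21 (when the loss occurs) is 2011-11-01; 2011-10-22 is within that limit.
Step 2: the window is 11–56 days after 2011-10-22 (when first notice of loss is given), so 2011-11-02 through 2011-12-17; 2011-12-03 falls inside that range.
Step 3: the window is 21–30 days after 2011-12-03 (when the sworn proof of loss is submitted), so 2011-12-24 through 2012-01-02; done 2011-12-25 — within the window.
Step 4: the earliest permitted date is 20 days after 2011-12-25 (when the supporting inventory is provided), i.e. 2012-01-14; done 2012-01-28, after the minimum wait.
Step 5: the earliest permitted date is 21 days after 2012-01-28 (when the property is made available), i.e. 2012-02-18; acted on 2012-02-14, 4 days prematurely.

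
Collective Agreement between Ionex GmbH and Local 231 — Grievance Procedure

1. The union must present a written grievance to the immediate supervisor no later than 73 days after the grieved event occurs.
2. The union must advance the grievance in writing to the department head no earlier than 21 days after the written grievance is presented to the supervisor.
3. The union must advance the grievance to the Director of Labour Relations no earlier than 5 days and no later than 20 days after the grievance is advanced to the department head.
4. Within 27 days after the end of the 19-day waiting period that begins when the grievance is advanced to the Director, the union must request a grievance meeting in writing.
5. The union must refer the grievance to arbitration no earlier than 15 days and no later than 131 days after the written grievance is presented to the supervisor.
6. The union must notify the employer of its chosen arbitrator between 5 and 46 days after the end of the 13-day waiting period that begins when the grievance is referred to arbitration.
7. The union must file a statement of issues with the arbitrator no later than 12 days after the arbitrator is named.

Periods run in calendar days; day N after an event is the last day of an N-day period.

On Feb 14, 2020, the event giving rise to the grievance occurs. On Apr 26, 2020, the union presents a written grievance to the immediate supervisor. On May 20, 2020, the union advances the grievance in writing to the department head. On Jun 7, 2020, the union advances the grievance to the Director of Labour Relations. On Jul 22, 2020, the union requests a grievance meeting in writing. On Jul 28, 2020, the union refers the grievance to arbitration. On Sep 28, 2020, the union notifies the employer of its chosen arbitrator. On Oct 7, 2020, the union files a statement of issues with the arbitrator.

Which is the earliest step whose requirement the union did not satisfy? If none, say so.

Step 1: 73 days after Feb 14, 2020 (when the grieved event occurs) is Apr 27, 2020; done Apr 26, 2020 — timely.
Step 2: the earliest permitted date is 21 days after Apr 26, 2020 (when the written grievance is presented to the supervisor), i.e. May 17, 2020; done May 20, 2020, after the minimum wait.
Step 3: the window is 5–20 days after May 20, 2020 (when the grievance is advanced to the department head), so May 25, 2020 through Jun 9, 2020; done Jun 7, 2020 — within the window.
Step 4: 27 days after Jun 26, 2020 (end of the 19-day waiting period, which began when the grievance is advanced to the Director on Jun 7, 2020) is Jul 23, 2020; Jul 22, 2020 is within that limit.
Step 5: the window is 15–131 days after Apr 26, 2020 (when the written grievance is presented to the supervisor), so May 11, 2020 through Sep 4, 2020; done Jul 28, 2020 — within the window.
Step 6: the window is 5–46 days after Aug 10, 2020 (end of the 13-day waiting period, which began when the grievance is referred to arbitration on Jul 28, 2020), so Aug 15, 2020 through Sep 25, 2020; done Sep 28, 2020 — 3 days after the window closed.

Step 6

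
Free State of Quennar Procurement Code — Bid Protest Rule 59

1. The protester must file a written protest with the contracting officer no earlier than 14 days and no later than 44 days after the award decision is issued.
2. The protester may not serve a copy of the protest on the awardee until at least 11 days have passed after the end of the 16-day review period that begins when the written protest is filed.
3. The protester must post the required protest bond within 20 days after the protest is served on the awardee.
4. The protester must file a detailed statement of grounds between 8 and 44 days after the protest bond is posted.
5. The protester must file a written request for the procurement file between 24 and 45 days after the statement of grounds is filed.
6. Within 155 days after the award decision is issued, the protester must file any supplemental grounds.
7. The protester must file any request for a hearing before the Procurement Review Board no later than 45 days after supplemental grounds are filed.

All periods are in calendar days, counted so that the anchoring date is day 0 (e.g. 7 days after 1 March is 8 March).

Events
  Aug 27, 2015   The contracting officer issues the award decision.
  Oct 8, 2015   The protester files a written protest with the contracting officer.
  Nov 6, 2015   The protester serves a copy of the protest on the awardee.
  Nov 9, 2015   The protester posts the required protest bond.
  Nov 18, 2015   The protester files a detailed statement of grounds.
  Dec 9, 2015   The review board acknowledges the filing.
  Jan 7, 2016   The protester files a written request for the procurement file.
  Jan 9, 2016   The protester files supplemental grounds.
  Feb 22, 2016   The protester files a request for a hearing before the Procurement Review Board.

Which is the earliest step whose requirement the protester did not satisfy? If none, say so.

Step 1 — 14 and 44 days from Aug 27, 2015 (when the award decision is issued) are Sep 10, 2015 and Oct 10, 2015 respectively; Oct 8, 2015 falls inside that range.
Step 2 — must wait 11 days from Oct 24, 2015 (end of the 16-day review period, which began when the written protest is filed on Oct 8, 2015), so not before Nov 4, 2015; done Nov 6, 2015, after the minimum wait.
Step 3 — counting 20 days from Nov 6, 2015 (when the protest is served on the awardee) gives a deadline of Nov 26, 2015; completed Nov 9, 2015, before the deadline.
Step 4 — 8 and 44 days from Nov 9, 2015 (when the protest bond is posted) are Nov 17, 2015 and Dec 23, 2015 respectively; Nov 18, 2015 falls inside that range.
Step 5 — 24 and 45 days from Nov 18, 2015 (when the statement of grounds is filed) are Dec 12, 2015 and Jan 2, 2016 respectively; done Jan 7, 2016 — 5 days after the window closed.
The analysis stops there.

Step 5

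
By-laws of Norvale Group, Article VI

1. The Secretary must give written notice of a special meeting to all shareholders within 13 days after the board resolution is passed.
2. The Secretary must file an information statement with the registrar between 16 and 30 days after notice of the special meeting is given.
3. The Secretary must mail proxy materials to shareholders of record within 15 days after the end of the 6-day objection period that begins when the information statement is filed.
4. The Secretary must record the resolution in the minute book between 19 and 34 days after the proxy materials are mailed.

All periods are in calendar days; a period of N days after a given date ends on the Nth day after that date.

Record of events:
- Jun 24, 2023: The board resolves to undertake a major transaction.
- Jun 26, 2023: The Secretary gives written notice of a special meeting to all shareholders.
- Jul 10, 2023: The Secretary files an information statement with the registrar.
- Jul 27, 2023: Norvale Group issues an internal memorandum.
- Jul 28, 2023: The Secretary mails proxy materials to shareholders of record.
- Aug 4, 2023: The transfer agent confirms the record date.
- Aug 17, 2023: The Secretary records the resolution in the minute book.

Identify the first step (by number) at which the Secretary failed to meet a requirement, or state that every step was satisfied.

(1) due by Jun 24, 2023 + 13 days = Jul 7, 2023; done Jun 26, 2023 — timely.
(2) the permitted window runs from Jun 26, 2023 + 16 = Jul 12, 2023 to Jun 26, 2023 + 30 = Jul 26, 2023; done Jul 10, 2023 — 2 days before the window opened.
That is the first point of non-compliance.

Step 2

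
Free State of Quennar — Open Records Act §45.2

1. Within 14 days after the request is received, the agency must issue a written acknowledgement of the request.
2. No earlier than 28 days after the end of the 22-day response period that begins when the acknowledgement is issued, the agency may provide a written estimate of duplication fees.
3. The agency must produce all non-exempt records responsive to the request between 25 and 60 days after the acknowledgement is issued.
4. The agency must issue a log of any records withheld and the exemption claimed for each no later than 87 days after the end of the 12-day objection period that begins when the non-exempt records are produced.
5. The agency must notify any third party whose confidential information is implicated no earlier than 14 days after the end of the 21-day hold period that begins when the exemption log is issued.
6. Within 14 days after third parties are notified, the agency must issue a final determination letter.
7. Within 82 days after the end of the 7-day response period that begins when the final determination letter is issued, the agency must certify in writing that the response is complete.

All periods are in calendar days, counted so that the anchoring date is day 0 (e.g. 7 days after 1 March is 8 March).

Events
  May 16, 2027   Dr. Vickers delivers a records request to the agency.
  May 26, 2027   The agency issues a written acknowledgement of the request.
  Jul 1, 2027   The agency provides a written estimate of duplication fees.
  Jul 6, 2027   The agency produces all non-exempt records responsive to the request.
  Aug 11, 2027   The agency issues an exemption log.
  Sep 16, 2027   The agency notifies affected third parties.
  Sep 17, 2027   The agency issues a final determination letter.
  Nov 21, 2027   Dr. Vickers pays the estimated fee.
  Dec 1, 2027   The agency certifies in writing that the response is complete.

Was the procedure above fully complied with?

No

Step 1 — counting 14 days from May 16, 2027 (when the request is received) gives a deadline of May 30, 2027; completed May 26, 2027, before the deadline.
Step 2 — must wait 28 days from Jun 17, 2027 (end of the 22-day response period, which began when the acknowledgement is issued on May 26, 2027), so not before Jul 15, 2027; acted on Jul 1, 2027, 14 days prematurely.
The procedure was therefore not followed at step 2.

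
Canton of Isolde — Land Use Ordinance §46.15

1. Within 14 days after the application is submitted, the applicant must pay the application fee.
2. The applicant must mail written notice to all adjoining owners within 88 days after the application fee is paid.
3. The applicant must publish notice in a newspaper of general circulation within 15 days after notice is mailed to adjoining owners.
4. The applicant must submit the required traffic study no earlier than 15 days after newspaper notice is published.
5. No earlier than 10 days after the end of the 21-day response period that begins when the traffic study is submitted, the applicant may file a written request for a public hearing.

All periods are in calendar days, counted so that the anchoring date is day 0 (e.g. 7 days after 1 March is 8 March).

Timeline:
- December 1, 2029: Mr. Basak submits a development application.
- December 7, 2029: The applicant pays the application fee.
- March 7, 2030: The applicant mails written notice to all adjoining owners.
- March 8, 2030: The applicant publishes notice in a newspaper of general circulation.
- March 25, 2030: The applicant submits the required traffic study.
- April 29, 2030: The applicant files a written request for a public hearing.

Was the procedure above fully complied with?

Step 1 — counting 14 days from December 1, 2029 (when the application is submitted) gives a deadline of December 15, 2029; done December 7, 2029 — timely.
Step 2 — counting 88 days from December 7, 2029 (when the application fee is paid) gives a deadline of March 5, 2030; done March 7, 2030 — 2 days late.

No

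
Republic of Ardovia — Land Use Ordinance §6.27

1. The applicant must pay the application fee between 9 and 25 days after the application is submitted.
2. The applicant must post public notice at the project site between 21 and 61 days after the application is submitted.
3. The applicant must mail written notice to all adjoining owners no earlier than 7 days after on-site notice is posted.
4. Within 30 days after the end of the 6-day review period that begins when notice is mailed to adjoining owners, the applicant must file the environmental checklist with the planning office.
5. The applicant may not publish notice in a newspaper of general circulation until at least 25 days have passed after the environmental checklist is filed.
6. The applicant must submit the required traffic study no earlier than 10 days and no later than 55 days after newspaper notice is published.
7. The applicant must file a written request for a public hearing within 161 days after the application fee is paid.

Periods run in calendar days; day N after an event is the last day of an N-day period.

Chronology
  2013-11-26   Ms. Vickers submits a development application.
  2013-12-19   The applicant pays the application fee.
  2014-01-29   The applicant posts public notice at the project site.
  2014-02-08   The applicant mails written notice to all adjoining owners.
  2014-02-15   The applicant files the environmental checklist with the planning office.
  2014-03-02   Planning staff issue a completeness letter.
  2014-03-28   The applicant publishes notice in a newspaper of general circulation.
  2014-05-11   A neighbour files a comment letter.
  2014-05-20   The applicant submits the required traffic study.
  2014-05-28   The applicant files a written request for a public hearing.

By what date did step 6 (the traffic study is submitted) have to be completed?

2014-05-22

Step 6 runs from 2014-03-28, when newspaper notice is published. The window is 10–55 days after 2014-03-28; it closes on 2014-05-22.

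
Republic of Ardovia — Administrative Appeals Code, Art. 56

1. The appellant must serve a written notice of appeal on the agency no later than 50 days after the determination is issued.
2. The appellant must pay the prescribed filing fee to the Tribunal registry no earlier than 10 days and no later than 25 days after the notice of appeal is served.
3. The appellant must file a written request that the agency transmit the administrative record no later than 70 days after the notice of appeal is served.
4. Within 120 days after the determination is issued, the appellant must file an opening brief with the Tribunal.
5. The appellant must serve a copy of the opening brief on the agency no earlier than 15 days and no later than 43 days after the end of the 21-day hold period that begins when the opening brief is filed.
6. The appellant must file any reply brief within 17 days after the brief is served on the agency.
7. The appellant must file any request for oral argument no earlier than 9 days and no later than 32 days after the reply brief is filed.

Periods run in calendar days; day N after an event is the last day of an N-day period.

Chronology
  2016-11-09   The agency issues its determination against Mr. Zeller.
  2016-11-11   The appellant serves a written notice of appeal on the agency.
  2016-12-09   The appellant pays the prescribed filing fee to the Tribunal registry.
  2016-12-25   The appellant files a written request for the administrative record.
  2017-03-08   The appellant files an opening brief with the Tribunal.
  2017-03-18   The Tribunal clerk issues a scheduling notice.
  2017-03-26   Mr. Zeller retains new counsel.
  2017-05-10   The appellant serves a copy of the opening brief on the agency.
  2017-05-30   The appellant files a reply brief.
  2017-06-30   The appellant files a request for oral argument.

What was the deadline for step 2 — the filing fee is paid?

2016-12-06

Step 2 runs from 2016-11-11, when the notice of appeal is served. The window is 10–25 days after 2016-11-11; it closes on 2016-12-06.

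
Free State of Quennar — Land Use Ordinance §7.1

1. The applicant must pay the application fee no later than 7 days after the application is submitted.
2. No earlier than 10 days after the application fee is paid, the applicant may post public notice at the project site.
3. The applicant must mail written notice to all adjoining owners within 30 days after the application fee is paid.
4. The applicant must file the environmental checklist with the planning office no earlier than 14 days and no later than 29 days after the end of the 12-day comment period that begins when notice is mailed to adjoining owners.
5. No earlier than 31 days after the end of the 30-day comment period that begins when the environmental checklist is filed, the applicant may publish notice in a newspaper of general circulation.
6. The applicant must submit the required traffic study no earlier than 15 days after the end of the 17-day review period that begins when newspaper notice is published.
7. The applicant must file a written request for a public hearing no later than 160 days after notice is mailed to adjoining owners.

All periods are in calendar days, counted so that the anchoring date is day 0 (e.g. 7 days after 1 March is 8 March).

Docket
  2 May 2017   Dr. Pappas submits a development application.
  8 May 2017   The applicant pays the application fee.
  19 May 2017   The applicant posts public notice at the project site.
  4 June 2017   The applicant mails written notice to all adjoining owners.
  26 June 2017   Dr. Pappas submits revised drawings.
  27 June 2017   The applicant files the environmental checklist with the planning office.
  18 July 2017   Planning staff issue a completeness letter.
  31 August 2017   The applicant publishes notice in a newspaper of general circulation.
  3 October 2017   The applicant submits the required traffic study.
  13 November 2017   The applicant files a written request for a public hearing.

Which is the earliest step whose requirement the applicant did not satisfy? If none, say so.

Step 4

Step 1: 7 days after 2 May 2017 (when the application is submitted) is 9 May 2017; done 8 May 2017 — timely.
Step 2: the earliest permitted date is 10 days after 8 May 2017 (when the application fee is paid), i.e. 18 May 2017; 19 May 2017 is on or after that date.
Step 3: 30 days after 8 May 2017 (when the application fee is paid) is 7 June 2017; done 4 June 2017 — timely.
Step 4: the window is 14–29 days after 16 June 2017 (end of the 12-day comment period, which began when notice is mailed to adjoining owners on 4 June 2017), so 30 June 2017 through 15 July 2017; 27 June 2017 is 3 days too early.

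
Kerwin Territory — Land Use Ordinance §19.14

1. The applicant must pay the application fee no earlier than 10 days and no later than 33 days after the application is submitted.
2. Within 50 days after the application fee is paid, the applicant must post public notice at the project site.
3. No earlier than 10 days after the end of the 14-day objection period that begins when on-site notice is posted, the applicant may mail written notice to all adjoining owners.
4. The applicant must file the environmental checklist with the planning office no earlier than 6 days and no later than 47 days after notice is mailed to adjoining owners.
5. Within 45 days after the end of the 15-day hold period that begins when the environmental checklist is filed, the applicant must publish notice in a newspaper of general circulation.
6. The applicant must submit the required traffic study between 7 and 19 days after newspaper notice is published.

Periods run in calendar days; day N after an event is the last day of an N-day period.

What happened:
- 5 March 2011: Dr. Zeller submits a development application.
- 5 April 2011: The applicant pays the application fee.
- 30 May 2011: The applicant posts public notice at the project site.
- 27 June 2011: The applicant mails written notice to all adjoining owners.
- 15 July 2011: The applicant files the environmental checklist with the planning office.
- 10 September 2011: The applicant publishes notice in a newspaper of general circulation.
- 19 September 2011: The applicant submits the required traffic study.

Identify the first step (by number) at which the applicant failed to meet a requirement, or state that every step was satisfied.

Step 2

Step 1 — 10 and 33 days from 5 March 2011 (when the application is submitted) are 15 March 2011 and 7 April 2011 respectively; done 5 April 2011 — within the window.
Step 2 — counting 50 days from 5 April 2011 (when the application fee is paid) gives a deadline of 25 May 2011; 30 May 2011 misses that deadline by 5 days.
Later steps need not be reached.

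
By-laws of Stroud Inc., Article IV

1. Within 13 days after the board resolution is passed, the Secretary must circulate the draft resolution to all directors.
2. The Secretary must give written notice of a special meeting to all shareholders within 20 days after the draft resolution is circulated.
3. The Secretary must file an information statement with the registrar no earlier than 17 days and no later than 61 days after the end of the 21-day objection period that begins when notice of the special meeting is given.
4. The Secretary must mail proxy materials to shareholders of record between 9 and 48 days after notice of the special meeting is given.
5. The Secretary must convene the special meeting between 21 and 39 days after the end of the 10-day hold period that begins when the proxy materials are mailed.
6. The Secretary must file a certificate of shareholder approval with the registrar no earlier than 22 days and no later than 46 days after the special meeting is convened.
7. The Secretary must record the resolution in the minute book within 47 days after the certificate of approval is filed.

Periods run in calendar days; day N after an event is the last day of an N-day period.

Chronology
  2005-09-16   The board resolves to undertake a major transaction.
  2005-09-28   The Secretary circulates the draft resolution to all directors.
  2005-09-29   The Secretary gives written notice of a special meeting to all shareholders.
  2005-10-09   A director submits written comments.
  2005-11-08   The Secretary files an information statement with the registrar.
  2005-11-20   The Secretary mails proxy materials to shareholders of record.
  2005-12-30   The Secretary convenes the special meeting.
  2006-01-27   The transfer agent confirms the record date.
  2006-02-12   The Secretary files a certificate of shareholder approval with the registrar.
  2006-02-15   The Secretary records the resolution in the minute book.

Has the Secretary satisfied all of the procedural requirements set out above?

No

Step 1: 13 days after 2005-09-16 (when the board resolution is passed) is 2005-09-29; done 2005-09-28 — timely.
Step 2: 20 days after 2005-09-28 (when the draft resolution is circulated) is 2005-10-18; done 2005-09-29 — timely.
Step 3: the window is 17–61 days after 2005-10-20 (end of the 21-day objection period, which began when notice of the special meeting is given on 2005-09-29), so 2005-11-06 through 2005-12-20; done 2005-11-08 — within the window.
Step 4: the window is 9–48 days after 2005-09-29 (when notice of the special meeting is given), so 2005-10-08 through 2005-11-16; 2005-11-20 is 4 days past the end of the window.
The analysis stops there.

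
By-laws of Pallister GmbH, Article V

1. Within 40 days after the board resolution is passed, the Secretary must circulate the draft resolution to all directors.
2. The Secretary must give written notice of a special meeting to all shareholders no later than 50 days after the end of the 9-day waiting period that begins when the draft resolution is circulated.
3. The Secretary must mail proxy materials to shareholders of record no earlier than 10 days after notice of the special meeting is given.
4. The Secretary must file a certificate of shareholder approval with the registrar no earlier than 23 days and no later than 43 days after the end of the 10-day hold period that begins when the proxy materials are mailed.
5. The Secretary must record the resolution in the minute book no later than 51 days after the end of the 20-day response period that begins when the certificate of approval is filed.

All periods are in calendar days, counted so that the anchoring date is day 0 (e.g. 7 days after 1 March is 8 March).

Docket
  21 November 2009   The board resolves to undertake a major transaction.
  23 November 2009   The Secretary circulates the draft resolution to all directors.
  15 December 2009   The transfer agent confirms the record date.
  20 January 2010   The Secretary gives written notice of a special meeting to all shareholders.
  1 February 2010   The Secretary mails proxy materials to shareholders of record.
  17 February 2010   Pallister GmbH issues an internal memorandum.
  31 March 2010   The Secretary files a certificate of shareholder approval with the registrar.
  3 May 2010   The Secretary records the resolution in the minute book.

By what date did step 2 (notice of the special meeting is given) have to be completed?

The draft resolution is circulated on 23 November 2009; the 9-day waiting period therefore ends 2 December 2009, and step 2 runs from that date. 50 days after 2 December 2009 is 21 January 2010.

21 January 2010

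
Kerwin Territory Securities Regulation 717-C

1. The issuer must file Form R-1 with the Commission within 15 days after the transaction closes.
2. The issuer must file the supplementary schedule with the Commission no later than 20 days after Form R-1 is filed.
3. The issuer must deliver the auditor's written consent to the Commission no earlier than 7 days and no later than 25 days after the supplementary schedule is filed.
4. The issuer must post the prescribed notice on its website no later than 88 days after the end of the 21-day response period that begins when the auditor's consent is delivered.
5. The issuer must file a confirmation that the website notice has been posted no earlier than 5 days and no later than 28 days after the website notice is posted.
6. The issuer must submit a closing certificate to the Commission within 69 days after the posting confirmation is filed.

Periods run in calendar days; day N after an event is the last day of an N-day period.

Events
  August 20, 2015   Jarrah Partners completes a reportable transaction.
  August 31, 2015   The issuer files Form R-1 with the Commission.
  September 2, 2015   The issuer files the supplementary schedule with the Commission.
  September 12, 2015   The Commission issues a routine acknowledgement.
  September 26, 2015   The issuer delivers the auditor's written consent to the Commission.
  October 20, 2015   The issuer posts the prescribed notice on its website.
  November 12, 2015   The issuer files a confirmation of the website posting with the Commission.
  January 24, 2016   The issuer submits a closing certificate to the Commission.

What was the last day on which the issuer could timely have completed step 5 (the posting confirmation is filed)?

November 17, 2015

Step 5 runs from October 20, 2015, when the website notice is posted. The window is 5–28 days after October 20, 2015; it closes on November 17, 2015.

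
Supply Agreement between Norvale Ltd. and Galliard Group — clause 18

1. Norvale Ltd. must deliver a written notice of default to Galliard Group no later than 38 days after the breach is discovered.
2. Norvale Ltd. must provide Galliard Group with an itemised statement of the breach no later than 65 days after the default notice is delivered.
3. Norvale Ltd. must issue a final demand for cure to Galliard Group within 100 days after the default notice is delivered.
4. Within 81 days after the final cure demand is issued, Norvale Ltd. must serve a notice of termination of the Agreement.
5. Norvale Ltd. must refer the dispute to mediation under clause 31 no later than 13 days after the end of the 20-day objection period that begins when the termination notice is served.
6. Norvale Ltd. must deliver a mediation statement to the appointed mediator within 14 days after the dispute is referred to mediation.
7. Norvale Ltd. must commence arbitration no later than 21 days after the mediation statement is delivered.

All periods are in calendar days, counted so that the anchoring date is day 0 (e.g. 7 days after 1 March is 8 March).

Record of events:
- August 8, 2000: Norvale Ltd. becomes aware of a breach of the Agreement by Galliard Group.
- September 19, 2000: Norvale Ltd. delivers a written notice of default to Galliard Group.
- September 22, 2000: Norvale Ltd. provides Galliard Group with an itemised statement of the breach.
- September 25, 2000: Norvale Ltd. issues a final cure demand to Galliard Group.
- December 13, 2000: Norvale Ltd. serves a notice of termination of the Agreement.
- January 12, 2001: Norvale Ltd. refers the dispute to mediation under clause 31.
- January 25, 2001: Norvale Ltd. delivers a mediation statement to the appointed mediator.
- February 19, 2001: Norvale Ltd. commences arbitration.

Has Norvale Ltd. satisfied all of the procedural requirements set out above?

No

Step 1: 38 days after August 8, 2000 (when the breach is discovered) is September 15, 2000; done September 19, 2000 — 4 days late.
The procedure was therefore not followed at step 1.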